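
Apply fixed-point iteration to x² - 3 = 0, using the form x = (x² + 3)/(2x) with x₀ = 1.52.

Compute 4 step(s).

Equation: x² - 3 = 0
Fixed-point form: x = (x² + 3)/(2x)
x₀ = 1.52

x_1 = g(1.520000) = 1.746842
x_2 = g(1.746842) = 1.732113
x_3 = g(1.732113) = 1.732051
x_4 = g(1.732051) = 1.732051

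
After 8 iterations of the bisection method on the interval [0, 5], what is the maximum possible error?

Bisection error bound: |error| ≤ (b-a)/2^n
|error| ≤ (5 - 0)/2^8 = 5/2^8
|error| ≤ 0.0195312500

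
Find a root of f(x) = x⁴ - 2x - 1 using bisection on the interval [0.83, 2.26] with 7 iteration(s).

f(x) = x⁴ - 2x - 1
Initial interval: [0.83, 2.26]

Iteration 1:
  c_1 = (0.830000 + 2.260000)/2 = 1.545000
  f(c_1) = f(1.545000) = 1.607888
  f(a) × f(c) < 0, new interval: [0.830000, 1.545000]
Iteration 2:
  c_2 = (0.830000 + 1.545000)/2 = 1.187500
  f(c_2) = f(1.187500) = -1.386459
  f(a) × f(c) ≥ 0, new interval: [1.187500, 1.545000]
Iteration 3:
  c_3 = (1.187500 + 1.545000)/2 = 1.366250
  f(c_3) = f(1.366250) = -0.248159
  f(a) × f(c) ≥ 0, new interval: [1.366250, 1.545000]
Iteration 4:
  c_4 = (1.366250 + 1.545000)/2 = 1.455625
  f(c_4) = f(1.455625) = 0.578250
  f(a) × f(c) < 0, new interval: [1.366250, 1.455625]
Iteration 5:
  c_5 = (1.366250 + 1.455625)/2 = 1.410937
  f(c_5) = f(1.410937) = 0.141189
  f(a) × f(c) < 0, new interval: [1.366250, 1.410937]
Iteration 6:
  c_6 = (1.366250 + 1.410937)/2 = 1.388594
  f(c_6) = f(1.388594) = -0.059261
  f(a) × f(c) ≥ 0, new interval: [1.388594, 1.410937]
Iteration 7:
  c_7 = (1.388594 + 1.410937)/2 = 1.399766
  f(c_7) = f(1.399766) = 0.039497
  f(a) × f(c) < 0, new interval: [1.388594, 1.399766]

After 7 iteration(s), the approximation is c_7 = 1.399766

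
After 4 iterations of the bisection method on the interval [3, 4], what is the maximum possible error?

Bisection error bound: |error| ≤ (b-a)/2^n
|error| ≤ (4 - 3)/2^4 = 1/2^4
|error| ≤ 0.0625000000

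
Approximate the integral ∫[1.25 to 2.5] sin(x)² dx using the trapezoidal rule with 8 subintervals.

f(x) = sin(x)²
a = 1.25, b = 2.5, n = 8
h = (b - a)/n = 0.156250

Trapezoidal rule: (h/2)[f(x₀) + 2f(x₁) + 2f(x₂) + ... + f(xₙ)]

x_0 = 1.2500, f(x_0) = 0.900572, coefficient = 1
x_1 = 1.4062, f(x_1) = 0.973168, coefficient = 2
x_2 = 1.5625, f(x_2) = 0.999931, coefficient = 2
x_3 = 1.7188, f(x_3) = 0.978269, coefficient = 2
x_4 = 1.8750, f(x_4) = 0.910280, coefficient = 2
x_5 = 2.0312, f(x_5) = 0.802549, coefficient = 2
x_6 = 2.1875, f(x_6) = 0.665512, coefficient = 2
x_7 = 2.3438, f(x_7) = 0.512443, coefficient = 2
x_8 = 2.5000, f(x_8) = 0.358169, coefficient = 1

I ≈ (0.156250/2) × 12.943045 = 1.011175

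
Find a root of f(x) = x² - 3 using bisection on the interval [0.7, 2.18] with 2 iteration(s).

f(x) = x² - 3
Initial interval: [0.7, 2.18]

Iteration 1:
  c_1 = (0.700000 + 2.180000)/2 = 1.440000
  f(c_1) = f(1.440000) = -0.926400
  f(a) × f(c) ≥ 0, new interval: [1.440000, 2.180000]
Iteration 2:
  c_2 = (1.440000 + 2.180000)/2 = 1.810000
  f(c_2) = f(1.810000) = 0.276100
  f(a) × f(c) < 0, new interval: [1.440000, 1.810000]

After 2 iteration(s), the approximation is c_2 = 1.810000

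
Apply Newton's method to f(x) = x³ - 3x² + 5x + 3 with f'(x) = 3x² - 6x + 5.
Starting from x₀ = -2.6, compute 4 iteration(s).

f(x) = x³ - 3x² + 5x + 3
f'(x) = 3x² - 6x + 5
x₀ = -2.6

Newton-Raphson formula: x_{n+1} = x_n - f(x_n)/f'(x_n)

Iteration 1:
  f(-2.600000) = -47.856000
  f'(-2.600000) = 40.880000
  x_1 = -2.600000 - (-47.856000)/40.880000 = -1.429354
Iteration 2:
  f(-1.429354) = -13.196178
  f'(-1.429354) = 19.705286
  x_2 = -1.429354 - (-13.196178)/19.705286 = -0.759677
Iteration 3:
  f(-0.759677) = -2.968130
  f'(-0.759677) = 11.289391
  x_3 = -0.759677 - (-2.968130)/11.289391 = -0.496764
Iteration 4:
  f(-0.496764) = -0.346731
  f'(-0.496764) = 8.720906
  x_4 = -0.496764 - (-0.346731)/8.720906 = -0.457005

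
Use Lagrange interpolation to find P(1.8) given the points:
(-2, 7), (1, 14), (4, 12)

Lagrange interpolation formula:
P(x) = Σ yᵢ × Lᵢ(x)
where Lᵢ(x) = Π_{j≠i} (x - xⱼ)/(xᵢ - xⱼ)

L_0(1.8) = (1.8 - 1)/(-2 - 1) × (1.8 - 4)/(-2 - 4) = -0.097778
L_1(1.8) = (1.8 - (-2))/(1 - (-2)) × (1.8 - 4)/(1 - 4) = 0.928889
L_2(1.8) = (1.8 - (-2))/(4 - (-2)) × (1.8 - 1)/(4 - 1) = 0.168889

P(1.8) = 7×L_0(1.8) + 14×L_1(1.8) + 12×L_2(1.8)
P(1.8) = 14.346667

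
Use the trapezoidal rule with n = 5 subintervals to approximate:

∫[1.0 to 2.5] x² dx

f(x) = x²
a = 1.0, b = 2.5, n = 5
h = (b - a)/n = 0.300000

Trapezoidal rule: (h/2)[f(x₀) + 2f(x₁) + 2f(x₂) + ... + f(xₙ)]

x_0 = 1.0000, f(x_0) = 1.000000, coefficient = 1
x_1 = 1.3000, f(x_1) = 1.690000, coefficient = 2
x_2 = 1.6000, f(x_2) = 2.560000, coefficient = 2
x_3 = 1.9000, f(x_3) = 3.610000, coefficient = 2
x_4 = 2.2000, f(x_4) = 4.840000, coefficient = 2
x_5 = 2.5000, f(x_5) = 6.250000, coefficient = 1

I ≈ (0.300000/2) × 32.650000 = 4.897500
Exact value: 4.875000
Error: 0.022500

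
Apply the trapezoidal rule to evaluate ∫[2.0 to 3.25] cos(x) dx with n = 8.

f(x) = cos(x)
a = 2.0, b = 3.25, n = 8
h = (b - a)/n = 0.156250

Trapezoidal rule: (h/2)[f(x₀) + 2f(x₁) + 2f(x₂) + ... + f(xₙ)]

x_0 = 2.0000, f(x_0) = -0.416147, coefficient = 1
x_1 = 2.1562, f(x_1) = -0.552578, coefficient = 2
x_2 = 2.3125, f(x_2) = -0.675545, coefficient = 2
x_3 = 2.4688, f(x_3) = -0.782053, coefficient = 2
x_4 = 2.6250, f(x_4) = -0.869507, coefficient = 2
x_5 = 2.7812, f(x_5) = -0.935776, coefficient = 2
x_6 = 2.9375, f(x_6) = -0.979245, coefficient = 2
x_7 = 3.0938, f(x_7) = -0.998856, coefficient = 2
x_8 = 3.2500, f(x_8) = -0.994130, coefficient = 1

I ≈ (0.156250/2) × -12.997397 = -1.015422
Exact value: -1.017493
Error: 0.002071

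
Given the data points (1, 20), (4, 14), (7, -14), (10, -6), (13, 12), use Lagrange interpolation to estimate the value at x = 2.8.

Lagrange interpolation formula:
P(x) = Σ yᵢ × Lᵢ(x)
where Lᵢ(x) = Π_{j≠i} (x - xⱼ)/(xᵢ - xⱼ)

L_0(2.8) = (2.8 - 4)/(1 - 4) × (2.8 - 7)/(1 - 7) × (2.8 - 10)/(1 - 10) × (2.8 - 13)/(1 - 13) = 0.190400
L_1(2.8) = (2.8 - 1)/(4 - 1) × (2.8 - 7)/(4 - 7) × (2.8 - 10)/(4 - 10) × (2.8 - 13)/(4 - 13) = 1.142400
L_2(2.8) = (2.8 - 1)/(7 - 1) × (2.8 - 4)/(7 - 4) × (2.8 - 10)/(7 - 10) × (2.8 - 13)/(7 - 13) = -0.489600
L_3(2.8) = (2.8 - 1)/(10 - 1) × (2.8 - 4)/(10 - 4) × (2.8 - 7)/(10 - 7) × (2.8 - 13)/(10 - 13) = 0.190400
L_4(2.8) = (2.8 - 1)/(13 - 1) × (2.8 - 4)/(13 - 4) × (2.8 - 7)/(13 - 7) × (2.8 - 10)/(13 - 10) = -0.033600

P(2.8) = 20×L_0(2.8) + 14×L_1(2.8) + (-14)×L_2(2.8) + (-6)×L_3(2.8) + 12×L_4(2.8)
P(2.8) = 25.110400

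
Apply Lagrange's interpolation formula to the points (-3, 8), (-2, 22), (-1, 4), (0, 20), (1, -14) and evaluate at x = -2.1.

Lagrange interpolation formula:
P(x) = Σ yᵢ × Lᵢ(x)
where Lᵢ(x) = Π_{j≠i} (x - xⱼ)/(xᵢ - xⱼ)

L_0(-2.1) = (-2.1 - (-2))/(-3 - (-2)) × (-2.1 - (-1))/(-3 - (-1)) × (-2.1 - 0)/(-3 - 0) × (-2.1 - 1)/(-3 - 1) = 0.029838
L_1(-2.1) = (-2.1 - (-3))/(-2 - (-3)) × (-2.1 - (-1))/(-2 - (-1)) × (-2.1 - 0)/(-2 - 0) × (-2.1 - 1)/(-2 - 1) = 1.074150
L_2(-2.1) = (-2.1 - (-3))/(-1 - (-3)) × (-2.1 - (-2))/(-1 - (-2)) × (-2.1 - 0)/(-1 - 0) × (-2.1 - 1)/(-1 - 1) = -0.146475
L_3(-2.1) = (-2.1 - (-3))/(0 - (-3)) × (-2.1 - (-2))/(0 - (-2)) × (-2.1 - (-1))/(0 - (-1)) × (-2.1 - 1)/(0 - 1) = 0.051150
L_4(-2.1) = (-2.1 - (-3))/(1 - (-3)) × (-2.1 - (-2))/(1 - (-2)) × (-2.1 - (-1))/(1 - (-1)) × (-2.1 - 0)/(1 - 0) = -0.008663

P(-2.1) = 8×L_0(-2.1) + 22×L_1(-2.1) + 4×L_2(-2.1) + 20×L_3(-2.1) + (-14)×L_4(-2.1)
P(-2.1) = 24.428375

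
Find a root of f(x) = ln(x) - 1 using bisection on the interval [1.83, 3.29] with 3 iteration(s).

f(x) = ln(x) - 1
Initial interval: [1.83, 3.29]

Iteration 1:
  c_1 = (1.830000 + 3.290000)/2 = 2.560000
  f(c_1) = f(2.560000) = -0.059993
  f(a) × f(c) ≥ 0, new interval: [2.560000, 3.290000]
Iteration 2:
  c_2 = (2.560000 + 3.290000)/2 = 2.925000
  f(c_2) = f(2.925000) = 0.073294
  f(a) × f(c) < 0, new interval: [2.560000, 2.925000]
Iteration 3:
  c_3 = (2.560000 + 2.925000)/2 = 2.742500
  f(c_3) = f(2.742500) = 0.008870
  f(a) × f(c) < 0, new interval: [2.560000, 2.742500]

After 3 iteration(s), the approximation is c_3 = 2.742500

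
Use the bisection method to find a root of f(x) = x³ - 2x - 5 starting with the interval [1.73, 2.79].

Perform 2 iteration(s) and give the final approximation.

f(x) = x³ - 2x - 5
Initial interval: [1.73, 2.79]

Iteration 1:
  c_1 = (1.730000 + 2.790000)/2 = 2.260000
  f(c_1) = f(2.260000) = 2.023176
  f(a) × f(c) < 0, new interval: [1.730000, 2.260000]
Iteration 2:
  c_2 = (1.730000 + 2.260000)/2 = 1.995000
  f(c_2) = f(1.995000) = -1.049850
  f(a) × f(c) ≥ 0, new interval: [1.995000, 2.260000]

After 2 iteration(s), the approximation is c_2 = 1.995000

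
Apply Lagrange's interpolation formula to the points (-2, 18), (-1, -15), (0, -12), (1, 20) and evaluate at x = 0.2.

Lagrange interpolation formula:
P(x) = Σ yᵢ × Lᵢ(x)
where Lᵢ(x) = Π_{j≠i} (x - xⱼ)/(xᵢ - xⱼ)

L_0(0.2) = (0.2 - (-1))/(-2 - (-1)) × (0.2 - 0)/(-2 - 0) × (0.2 - 1)/(-2 - 1) = 0.032000
L_1(0.2) = (0.2 - (-2))/(-1 - (-2)) × (0.2 - 0)/(-1 - 0) × (0.2 - 1)/(-1 - 1) = -0.176000
L_2(0.2) = (0.2 - (-2))/(0 - (-2)) × (0.2 - (-1))/(0 - (-1)) × (0.2 - 1)/(0 - 1) = 1.056000
L_3(0.2) = (0.2 - (-2))/(1 - (-2)) × (0.2 - (-1))/(1 - (-1)) × (0.2 - 0)/(1 - 0) = 0.088000

P(0.2) = 18×L_0(0.2) + (-15)×L_1(0.2) + (-12)×L_2(0.2) + 20×L_3(0.2)
P(0.2) = -7.696000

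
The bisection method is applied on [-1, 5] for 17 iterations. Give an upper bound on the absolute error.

Bisection error bound: |error| ≤ (b-a)/2^n
|error| ≤ (5 - (-1))/2^17 = 6/2^17
|error| ≤ 0.0000457764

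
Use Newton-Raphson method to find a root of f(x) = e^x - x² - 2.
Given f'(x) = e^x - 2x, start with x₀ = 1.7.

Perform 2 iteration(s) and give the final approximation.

f(x) = e^x - x² - 2
f'(x) = e^x - 2x
x₀ = 1.7

Newton-Raphson formula: x_{n+1} = x_n - f(x_n)/f'(x_n)

Iteration 1:
  f(1.700000) = 0.583947
  f'(1.700000) = 2.073947
  x_1 = 1.700000 - 0.583947/2.073947 = 1.418437
Iteration 2:
  f(1.418437) = 0.118695
  f'(1.418437) = 1.293785
  x_2 = 1.418437 - 0.118695/1.293785 = 1.326694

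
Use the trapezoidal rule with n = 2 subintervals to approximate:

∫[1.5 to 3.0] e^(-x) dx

f(x) = e^(-x)
a = 1.5, b = 3.0, n = 2
h = (b - a)/n = 0.750000

Trapezoidal rule: (h/2)[f(x₀) + 2f(x₁) + 2f(x₂) + ... + f(xₙ)]

x_0 = 1.5000, f(x_0) = 0.223130, coefficient = 1
x_1 = 2.2500, f(x_1) = 0.105399, coefficient = 2
x_2 = 3.0000, f(x_2) = 0.049787, coefficient = 1

I ≈ (0.750000/2) × 0.483716 = 0.181393
Exact value: 0.173343
Error: 0.008050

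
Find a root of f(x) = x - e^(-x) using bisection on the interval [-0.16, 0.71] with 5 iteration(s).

f(x) = x - e^(-x)
Initial interval: [-0.16, 0.71]

Iteration 1:
  c_1 = (-0.160000 + 0.710000)/2 = 0.275000
  f(c_1) = f(0.275000) = -0.484572
  f(a) × f(c) ≥ 0, new interval: [0.275000, 0.710000]
Iteration 2:
  c_2 = (0.275000 + 0.710000)/2 = 0.492500
  f(c_2) = f(0.492500) = -0.118597
  f(a) × f(c) ≥ 0, new interval: [0.492500, 0.710000]
Iteration 3:
  c_3 = (0.492500 + 0.710000)/2 = 0.601250
  f(c_3) = f(0.601250) = 0.053124
  f(a) × f(c) < 0, new interval: [0.492500, 0.601250]
Iteration 4:
  c_4 = (0.492500 + 0.601250)/2 = 0.546875
  f(c_4) = f(0.546875) = -0.031881
  f(a) × f(c) ≥ 0, new interval: [0.546875, 0.601250]
Iteration 5:
  c_5 = (0.546875 + 0.601250)/2 = 0.574062
  f(c_5) = f(0.574062) = 0.010830
  f(a) × f(c) < 0, new interval: [0.546875, 0.574062]

After 5 iteration(s), the approximation is c_5 = 0.574062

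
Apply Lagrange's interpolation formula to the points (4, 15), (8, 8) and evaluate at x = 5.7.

Lagrange interpolation formula:
P(x) = Σ yᵢ × Lᵢ(x)
where Lᵢ(x) = Π_{j≠i} (x - xⱼ)/(xᵢ - xⱼ)

L_0(5.7) = (5.7 - 8)/(4 - 8) = 0.575000
L_1(5.7) = (5.7 - 4)/(8 - 4) = 0.425000

P(5.7) = 15×L_0(5.7) + 8×L_1(5.7)
P(5.7) = 12.025000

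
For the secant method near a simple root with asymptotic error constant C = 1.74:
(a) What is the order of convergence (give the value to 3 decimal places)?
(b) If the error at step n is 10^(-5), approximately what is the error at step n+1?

(a) Secant method has superlinear convergence with order φ = (1+√5)/2 ≈ 1.618.
    This means |e_{n+1}| ≈ C|e_n|^1.618.

(b) With |e_n| = 10^(-5) and C = 1.74:
    |e_{n+1}| ≈ 1.74 × (10^(-5))^1.618 = 1.74 × 10^(-8.09)

(a) ≈ 1.618 (golden ratio); (b) |e_{n+1}| ≈ 1.414e-08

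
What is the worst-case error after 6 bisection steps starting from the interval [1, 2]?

Bisection error bound: |error| ≤ (b-a)/2^n
|error| ≤ (2 - 1)/2^6 = 1/2^6
|error| ≤ 0.0156250000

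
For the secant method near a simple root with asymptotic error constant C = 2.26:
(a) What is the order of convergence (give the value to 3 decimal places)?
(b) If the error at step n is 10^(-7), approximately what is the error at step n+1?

(a) Secant method has superlinear convergence with order φ = (1+√5)/2 ≈ 1.618.
    This means |e_{n+1}| ≈ C|e_n|^1.618.

(b) With |e_n| = 10^(-7) and C = 2.26:
    |e_{n+1}| ≈ 2.26 × (10^(-7))^1.618 = 2.26 × 10^(-11.33)

(a) ≈ 1.618 (golden ratio); (b) |e_{n+1}| ≈ 1.066e-11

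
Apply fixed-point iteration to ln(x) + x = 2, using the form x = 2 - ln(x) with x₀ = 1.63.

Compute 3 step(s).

Equation: ln(x) + x = 2
Fixed-point form: x = 2 - ln(x)
x₀ = 1.63

x_1 = g(1.630000) = 1.511420
x_2 = g(1.511420) = 1.586950
x_3 = g(1.586950) = 1.538186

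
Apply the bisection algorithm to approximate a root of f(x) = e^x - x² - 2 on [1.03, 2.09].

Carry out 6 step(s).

f(x) = e^x - x² - 2
Initial interval: [1.03, 2.09]

Iteration 1:
  c_1 = (1.030000 + 2.090000)/2 = 1.560000
  f(c_1) = f(1.560000) = 0.325221
  f(a) × f(c) < 0, new interval: [1.030000, 1.560000]
Iteration 2:
  c_2 = (1.030000 + 1.560000)/2 = 1.295000
  f(c_2) = f(1.295000) = -0.026029
  f(a) × f(c) ≥ 0, new interval: [1.295000, 1.560000]
Iteration 3:
  c_3 = (1.295000 + 1.560000)/2 = 1.427500
  f(c_3) = f(1.427500) = 0.130509
  f(a) × f(c) < 0, new interval: [1.295000, 1.427500]
Iteration 4:
  c_4 = (1.295000 + 1.427500)/2 = 1.361250
  f(c_4) = f(1.361250) = 0.048065
  f(a) × f(c) < 0, new interval: [1.295000, 1.361250]
Iteration 5:
  c_5 = (1.295000 + 1.361250)/2 = 1.328125
  f(c_5) = f(1.328125) = 0.010045
  f(a) × f(c) < 0, new interval: [1.295000, 1.328125]
Iteration 6:
  c_6 = (1.295000 + 1.328125)/2 = 1.311562
  f(c_6) = f(1.311562) = -0.008227
  f(a) × f(c) ≥ 0, new interval: [1.311562, 1.328125]

After 6 iteration(s), the approximation is c_6 = 1.311562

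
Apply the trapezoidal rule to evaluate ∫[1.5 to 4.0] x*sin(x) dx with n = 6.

f(x) = x*sin(x)
a = 1.5, b = 4.0, n = 6
h = (b - a)/n = 0.416667

Trapezoidal rule: (h/2)[f(x₀) + 2f(x₁) + 2f(x₂) + ... + f(xₙ)]

x_0 = 1.5000, f(x_0) = 1.496242, coefficient = 1
x_1 = 1.9167, f(x_1) = 1.803163, coefficient = 2
x_2 = 2.3333, f(x_2) = 1.687200, coefficient = 2
x_3 = 2.7500, f(x_3) = 1.049568, coefficient = 2
x_4 = 3.1667, f(x_4) = -0.079393, coefficient = 2
x_5 = 3.5833, f(x_5) = -1.531924, coefficient = 2
x_6 = 4.0000, f(x_6) = -3.027210, coefficient = 1

I ≈ (0.416667/2) × 4.326261 = 0.901304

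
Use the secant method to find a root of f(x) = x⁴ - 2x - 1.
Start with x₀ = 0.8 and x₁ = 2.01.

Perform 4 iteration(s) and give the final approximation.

f(x) = x⁴ - 2x - 1
x₀ = 0.8, x₁ = 2.01

Secant formula: x_{n+1} = x_n - f(x_n)(x_n - x_{n-1})/(f(x_n) - f(x_{n-1}))

Iteration 1:
  f(0.800000) = -2.190400
  f(2.010000) = 11.302408
  x_2 = 2.010000 - 11.302408×(2.010000 - 0.800000)/(11.302408 - (-2.190400))
       = 0.996429
Iteration 2:
  f(2.010000) = 11.302408
  f(0.996429) = -2.007065
  x_3 = 0.996429 - (-2.007065)×(0.996429 - 2.010000)/(-2.007065 - 11.302408)
       = 1.149276
Iteration 3:
  f(0.996429) = -2.007065
  f(1.149276) = -1.553948
  x_4 = 1.149276 - (-1.553948)×(1.149276 - 0.996429)/(-1.553948 - (-2.007065))
       = 1.673456
Iteration 4:
  f(1.149276) = -1.553948
  f(1.673456) = 3.495631
  x_5 = 1.673456 - 3.495631×(1.673456 - 1.149276)/(3.495631 - (-1.553948))
       = 1.310586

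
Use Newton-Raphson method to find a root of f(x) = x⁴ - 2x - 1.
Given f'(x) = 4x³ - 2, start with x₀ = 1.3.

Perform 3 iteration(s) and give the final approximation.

f(x) = x⁴ - 2x - 1
f'(x) = 4x³ - 2
x₀ = 1.3

Newton-Raphson formula: x_{n+1} = x_n - f(x_n)/f'(x_n)

Iteration 1:
  f(1.300000) = -0.743900
  f'(1.300000) = 6.788000
  x_1 = 1.300000 - (-0.743900)/6.788000 = 1.409590
Iteration 2:
  f(1.409590) = 0.128771
  f'(1.409590) = 9.203116
  x_2 = 1.409590 - 0.128771/9.203116 = 1.395598
Iteration 3:
  f(1.395598) = 0.002319
  f'(1.395598) = 8.872799
  x_3 = 1.395598 - 0.002319/8.872799 = 1.395337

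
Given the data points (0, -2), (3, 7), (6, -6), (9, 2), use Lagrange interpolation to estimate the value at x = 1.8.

Lagrange interpolation formula:
P(x) = Σ yᵢ × Lᵢ(x)
where Lᵢ(x) = Π_{j≠i} (x - xⱼ)/(xᵢ - xⱼ)

L_0(1.8) = (1.8 - 3)/(0 - 3) × (1.8 - 6)/(0 - 6) × (1.8 - 9)/(0 - 9) = 0.224000
L_1(1.8) = (1.8 - 0)/(3 - 0) × (1.8 - 6)/(3 - 6) × (1.8 - 9)/(3 - 9) = 1.008000
L_2(1.8) = (1.8 - 0)/(6 - 0) × (1.8 - 3)/(6 - 3) × (1.8 - 9)/(6 - 9) = -0.288000
L_3(1.8) = (1.8 - 0)/(9 - 0) × (1.8 - 3)/(9 - 3) × (1.8 - 6)/(9 - 6) = 0.056000

P(1.8) = (-2)×L_0(1.8) + 7×L_1(1.8) + (-6)×L_2(1.8) + 2×L_3(1.8)
P(1.8) = 8.448000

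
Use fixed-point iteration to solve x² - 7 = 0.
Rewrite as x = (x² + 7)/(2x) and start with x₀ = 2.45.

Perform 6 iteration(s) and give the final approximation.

Equation: x² - 7 = 0
Fixed-point form: x = (x² + 7)/(2x)
x₀ = 2.45

x_1 = g(2.450000) = 2.653571
x_2 = g(2.653571) = 2.645763
x_3 = g(2.645763) = 2.645751
x_4 = g(2.645751) = 2.645751
x_5 = g(2.645751) = 2.645751
x_6 = g(2.645751) = 2.645751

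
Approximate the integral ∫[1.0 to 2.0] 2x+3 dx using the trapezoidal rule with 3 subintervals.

f(x) = 2x+3
a = 1.0, b = 2.0, n = 3
h = (b - a)/n = 0.333333

Trapezoidal rule: (h/2)[f(x₀) + 2f(x₁) + 2f(x₂) + ... + f(xₙ)]

x_0 = 1.0000, f(x_0) = 5.000000, coefficient = 1
x_1 = 1.3333, f(x_1) = 5.666667, coefficient = 2
x_2 = 1.6667, f(x_2) = 6.333333, coefficient = 2
x_3 = 2.0000, f(x_3) = 7.000000, coefficient = 1

I ≈ (0.333333/2) × 36.000000 = 6.000000
Exact value: 6.000000
Error: 0.000000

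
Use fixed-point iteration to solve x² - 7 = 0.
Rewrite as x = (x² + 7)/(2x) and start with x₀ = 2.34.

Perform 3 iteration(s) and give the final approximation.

Equation: x² - 7 = 0
Fixed-point form: x = (x² + 7)/(2x)
x₀ = 2.34

x_1 = g(2.340000) = 2.665726
x_2 = g(2.665726) = 2.645826
x_3 = g(2.645826) = 2.645751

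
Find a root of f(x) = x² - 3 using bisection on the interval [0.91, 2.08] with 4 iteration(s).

f(x) = x² - 3
Initial interval: [0.91, 2.08]

Iteration 1:
  c_1 = (0.910000 + 2.080000)/2 = 1.495000
  f(c_1) = f(1.495000) = -0.764975
  f(a) × f(c) ≥ 0, new interval: [1.495000, 2.080000]
Iteration 2:
  c_2 = (1.495000 + 2.080000)/2 = 1.787500
  f(c_2) = f(1.787500) = 0.195156
  f(a) × f(c) < 0, new interval: [1.495000, 1.787500]
Iteration 3:
  c_3 = (1.495000 + 1.787500)/2 = 1.641250
  f(c_3) = f(1.641250) = -0.306298
  f(a) × f(c) ≥ 0, new interval: [1.641250, 1.787500]
Iteration 4:
  c_4 = (1.641250 + 1.787500)/2 = 1.714375
  f(c_4) = f(1.714375) = -0.060918
  f(a) × f(c) ≥ 0, new interval: [1.714375, 1.787500]

After 4 iteration(s), the approximation is c_4 = 1.714375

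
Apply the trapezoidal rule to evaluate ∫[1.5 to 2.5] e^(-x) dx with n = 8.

f(x) = e^(-x)
a = 1.5, b = 2.5, n = 8
h = (b - a)/n = 0.125000

Trapezoidal rule: (h/2)[f(x₀) + 2f(x₁) + 2f(x₂) + ... + f(xₙ)]

x_0 = 1.5000, f(x_0) = 0.223130, coefficient = 1
x_1 = 1.6250, f(x_1) = 0.196912, coefficient = 2
x_2 = 1.7500, f(x_2) = 0.173774, coefficient = 2
x_3 = 1.8750, f(x_3) = 0.153355, coefficient = 2
x_4 = 2.0000, f(x_4) = 0.135335, coefficient = 2
x_5 = 2.1250, f(x_5) = 0.119433, coefficient = 2
x_6 = 2.2500, f(x_6) = 0.105399, coefficient = 2
x_7 = 2.3750, f(x_7) = 0.093014, coefficient = 2
x_8 = 2.5000, f(x_8) = 0.082085, coefficient = 1

I ≈ (0.125000/2) × 2.259660 = 0.141229
Exact value: 0.141045
Error: 0.000184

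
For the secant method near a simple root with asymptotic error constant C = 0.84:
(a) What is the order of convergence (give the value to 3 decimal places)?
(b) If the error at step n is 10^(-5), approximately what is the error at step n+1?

(a) Secant method has superlinear convergence with order φ = (1+√5)/2 ≈ 1.618.
    This means |e_{n+1}| ≈ C|e_n|^1.618.

(b) With |e_n| = 10^(-5) and C = 0.84:
    |e_{n+1}| ≈ 0.84 × (10^(-5))^1.618 = 0.84 × 10^(-8.09)

(a) ≈ 1.618 (golden ratio); (b) |e_{n+1}| ≈ 6.825e-09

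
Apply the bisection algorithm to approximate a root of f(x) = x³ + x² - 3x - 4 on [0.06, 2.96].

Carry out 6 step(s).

f(x) = x³ + x² - 3x - 4
Initial interval: [0.06, 2.96]

Iteration 1:
  c_1 = (0.060000 + 2.960000)/2 = 1.510000
  f(c_1) = f(1.510000) = -2.806949
  f(a) × f(c) ≥ 0, new interval: [1.510000, 2.960000]
Iteration 2:
  c_2 = (1.510000 + 2.960000)/2 = 2.235000
  f(c_2) = f(2.235000) = 5.454553
  f(a) × f(c) < 0, new interval: [1.510000, 2.235000]
Iteration 3:
  c_3 = (1.510000 + 2.235000)/2 = 1.872500
  f(c_3) = f(1.872500) = 0.454221
  f(a) × f(c) < 0, new interval: [1.510000, 1.872500]
Iteration 4:
  c_4 = (1.510000 + 1.872500)/2 = 1.691250
  f(c_4) = f(1.691250) = -1.375896
  f(a) × f(c) ≥ 0, new interval: [1.691250, 1.872500]
Iteration 5:
  c_5 = (1.691250 + 1.872500)/2 = 1.781875
  f(c_5) = f(1.781875) = -0.512953
  f(a) × f(c) ≥ 0, new interval: [1.781875, 1.872500]
Iteration 6:
  c_6 = (1.781875 + 1.872500)/2 = 1.827187
  f(c_6) = f(1.827187) = -0.042674
  f(a) × f(c) ≥ 0, new interval: [1.827187, 1.872500]

After 6 iteration(s), the approximation is c_6 = 1.827187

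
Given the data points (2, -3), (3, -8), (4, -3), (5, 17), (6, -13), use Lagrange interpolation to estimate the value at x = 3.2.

Lagrange interpolation formula:
P(x) = Σ yᵢ × Lᵢ(x)
where Lᵢ(x) = Π_{j≠i} (x - xⱼ)/(xᵢ - xⱼ)

L_0(3.2) = (3.2 - 3)/(2 - 3) × (3.2 - 4)/(2 - 4) × (3.2 - 5)/(2 - 5) × (3.2 - 6)/(2 - 6) = -0.033600
L_1(3.2) = (3.2 - 2)/(3 - 2) × (3.2 - 4)/(3 - 4) × (3.2 - 5)/(3 - 5) × (3.2 - 6)/(3 - 6) = 0.806400
L_2(3.2) = (3.2 - 2)/(4 - 2) × (3.2 - 3)/(4 - 3) × (3.2 - 5)/(4 - 5) × (3.2 - 6)/(4 - 6) = 0.302400
L_3(3.2) = (3.2 - 2)/(5 - 2) × (3.2 - 3)/(5 - 3) × (3.2 - 4)/(5 - 4) × (3.2 - 6)/(5 - 6) = -0.089600
L_4(3.2) = (3.2 - 2)/(6 - 2) × (3.2 - 3)/(6 - 3) × (3.2 - 4)/(6 - 4) × (3.2 - 5)/(6 - 5) = 0.014400

P(3.2) = (-3)×L_0(3.2) + (-8)×L_1(3.2) + (-3)×L_2(3.2) + 17×L_3(3.2) + (-13)×L_4(3.2)
P(3.2) = -8.968000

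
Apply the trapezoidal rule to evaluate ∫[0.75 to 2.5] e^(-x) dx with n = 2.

f(x) = e^(-x)
a = 0.75, b = 2.5, n = 2
h = (b - a)/n = 0.875000

Trapezoidal rule: (h/2)[f(x₀) + 2f(x₁) + 2f(x₂) + ... + f(xₙ)]

x_0 = 0.7500, f(x_0) = 0.472367, coefficient = 1
x_1 = 1.6250, f(x_1) = 0.196912, coefficient = 2
x_2 = 2.5000, f(x_2) = 0.082085, coefficient = 1

I ≈ (0.875000/2) × 0.948275 = 0.414870
Exact value: 0.390282
Error: 0.024589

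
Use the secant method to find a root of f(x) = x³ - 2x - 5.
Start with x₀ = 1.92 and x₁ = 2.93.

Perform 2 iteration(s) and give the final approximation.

f(x) = x³ - 2x - 5
x₀ = 1.92, x₁ = 2.93

Secant formula: x_{n+1} = x_n - f(x_n)(x_n - x_{n-1})/(f(x_n) - f(x_{n-1}))

Iteration 1:
  f(1.920000) = -1.762112
  f(2.930000) = 14.293757
  x_2 = 2.930000 - 14.293757×(2.930000 - 1.920000)/(14.293757 - (-1.762112))
       = 2.030846
Iteration 2:
  f(2.930000) = 14.293757
  f(2.030846) = -0.685799
  x_3 = 2.030846 - (-0.685799)×(2.030846 - 2.930000)/(-0.685799 - 14.293757)
       = 2.072012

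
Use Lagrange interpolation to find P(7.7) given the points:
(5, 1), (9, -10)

Lagrange interpolation formula:
P(x) = Σ yᵢ × Lᵢ(x)
where Lᵢ(x) = Π_{j≠i} (x - xⱼ)/(xᵢ - xⱼ)

L_0(7.7) = (7.7 - 9)/(5 - 9) = 0.325000
L_1(7.7) = (7.7 - 5)/(9 - 5) = 0.675000

P(7.7) = 1×L_0(7.7) + (-10)×L_1(7.7)
P(7.7) = -6.425000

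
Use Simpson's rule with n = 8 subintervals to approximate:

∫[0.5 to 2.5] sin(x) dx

f(x) = sin(x)
a = 0.5, b = 2.5, n = 8
h = (b - a)/n = 0.250000

Simpson's rule: (h/3)[f(x₀) + 4f(x₁) + 2f(x₂) + ... + f(xₙ)]

x_0 = 0.5000, f(x_0) = 0.479426, coefficient = 1
x_1 = 0.7500, f(x_1) = 0.681639, coefficient = 4
x_2 = 1.0000, f(x_2) = 0.841471, coefficient = 2
x_3 = 1.2500, f(x_3) = 0.948985, coefficient = 4
x_4 = 1.5000, f(x_4) = 0.997495, coefficient = 2
x_5 = 1.7500, f(x_5) = 0.983986, coefficient = 4
x_6 = 2.0000, f(x_6) = 0.909297, coefficient = 2
x_7 = 2.2500, f(x_7) = 0.778073, coefficient = 4
x_8 = 2.5000, f(x_8) = 0.598472, coefficient = 1

I ≈ (0.250000/3) × 20.145155 = 1.678763
Exact value: 1.678726
Error: 0.000037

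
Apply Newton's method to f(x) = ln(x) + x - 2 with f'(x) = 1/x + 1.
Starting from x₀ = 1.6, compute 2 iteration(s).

f(x) = ln(x) + x - 2
f'(x) = 1/x + 1
x₀ = 1.6

Newton-Raphson formula: x_{n+1} = x_n - f(x_n)/f'(x_n)

Iteration 1:
  f(1.600000) = 0.070004
  f'(1.600000) = 1.625000
  x_1 = 1.600000 - 0.070004/1.625000 = 1.556921
Iteration 2:
  f(1.556921) = -0.000369
  f'(1.556921) = 1.642293
  x_2 = 1.556921 - (-0.000369)/1.642293 = 1.557146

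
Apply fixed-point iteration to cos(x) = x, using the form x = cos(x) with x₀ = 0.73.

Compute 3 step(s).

Equation: cos(x) = x
Fixed-point form: x = cos(x)
x₀ = 0.73

x_1 = g(0.730000) = 0.745174
x_2 = g(0.745174) = 0.734970
x_3 = g(0.734970) = 0.741851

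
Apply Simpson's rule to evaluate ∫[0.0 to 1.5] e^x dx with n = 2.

f(x) = e^x
a = 0.0, b = 1.5, n = 2
h = (b - a)/n = 0.750000

Simpson's rule: (h/3)[f(x₀) + 4f(x₁) + 2f(x₂) + ... + f(xₙ)]

x_0 = 0.0000, f(x_0) = 1.000000, coefficient = 1
x_1 = 0.7500, f(x_1) = 2.117000, coefficient = 4
x_2 = 1.5000, f(x_2) = 4.481689, coefficient = 1

I ≈ (0.750000/3) × 13.949689 = 3.487422
Exact value: 3.481689
Error: 0.005733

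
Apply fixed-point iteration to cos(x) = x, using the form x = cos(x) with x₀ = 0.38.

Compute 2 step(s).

Equation: cos(x) = x
Fixed-point form: x = cos(x)
x₀ = 0.38

x_1 = g(0.380000) = 0.928665
x_2 = g(0.928665) = 0.598904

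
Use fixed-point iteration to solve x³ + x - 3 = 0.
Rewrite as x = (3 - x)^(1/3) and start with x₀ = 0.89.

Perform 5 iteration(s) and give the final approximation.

Equation: x³ + x - 3 = 0
Fixed-point form: x = (3 - x)^(1/3)
x₀ = 0.89

x_1 = g(0.890000) = 1.282609
x_2 = g(1.282609) = 1.197539
x_3 = g(1.197539) = 1.216994
x_4 = g(1.216994) = 1.212600
x_5 = g(1.212600) = 1.213595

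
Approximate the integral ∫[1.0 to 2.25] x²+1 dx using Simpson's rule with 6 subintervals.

f(x) = x²+1
a = 1.0, b = 2.25, n = 6
h = (b - a)/n = 0.208333

Simpson's rule: (h/3)[f(x₀) + 4f(x₁) + 2f(x₂) + ... + f(xₙ)]

x_0 = 1.0000, f(x_0) = 2.000000, coefficient = 1
x_1 = 1.2083, f(x_1) = 2.460069, coefficient = 4
x_2 = 1.4167, f(x_2) = 3.006944, coefficient = 2
x_3 = 1.6250, f(x_3) = 3.640625, coefficient = 4
x_4 = 1.8333, f(x_4) = 4.361111, coefficient = 2
x_5 = 2.0417, f(x_5) = 5.168403, coefficient = 4
x_6 = 2.2500, f(x_6) = 6.062500, coefficient = 1

I ≈ (0.208333/3) × 67.875000 = 4.713542
Exact value: 4.713542
Error: 0.000000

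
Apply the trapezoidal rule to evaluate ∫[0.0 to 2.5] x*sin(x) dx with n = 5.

f(x) = x*sin(x)
a = 0.0, b = 2.5, n = 5
h = (b - a)/n = 0.500000

Trapezoidal rule: (h/2)[f(x₀) + 2f(x₁) + 2f(x₂) + ... + f(xₙ)]

x_0 = 0.0000, f(x_0) = 0.000000, coefficient = 1
x_1 = 0.5000, f(x_1) = 0.239713, coefficient = 2
x_2 = 1.0000, f(x_2) = 0.841471, coefficient = 2
x_3 = 1.5000, f(x_3) = 1.496242, coefficient = 2
x_4 = 2.0000, f(x_4) = 1.818595, coefficient = 2
x_5 = 2.5000, f(x_5) = 1.496180, coefficient = 1

I ≈ (0.500000/2) × 10.288223 = 2.572056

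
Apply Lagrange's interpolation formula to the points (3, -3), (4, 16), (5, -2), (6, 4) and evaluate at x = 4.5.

Lagrange interpolation formula:
P(x) = Σ yᵢ × Lᵢ(x)
where Lᵢ(x) = Π_{j≠i} (x - xⱼ)/(xᵢ - xⱼ)

L_0(4.5) = (4.5 - 4)/(3 - 4) × (4.5 - 5)/(3 - 5) × (4.5 - 6)/(3 - 6) = -0.062500
L_1(4.5) = (4.5 - 3)/(4 - 3) × (4.5 - 5)/(4 - 5) × (4.5 - 6)/(4 - 6) = 0.562500
L_2(4.5) = (4.5 - 3)/(5 - 3) × (4.5 - 4)/(5 - 4) × (4.5 - 6)/(5 - 6) = 0.562500
L_3(4.5) = (4.5 - 3)/(6 - 3) × (4.5 - 4)/(6 - 4) × (4.5 - 5)/(6 - 5) = -0.062500

P(4.5) = (-3)×L_0(4.5) + 16×L_1(4.5) + (-2)×L_2(4.5) + 4×L_3(4.5)
P(4.5) = 7.812500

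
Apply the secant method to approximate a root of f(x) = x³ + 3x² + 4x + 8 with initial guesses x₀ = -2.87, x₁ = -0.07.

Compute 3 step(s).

f(x) = x³ + 3x² + 4x + 8
x₀ = -2.87, x₁ = -0.07

Secant formula: x_{n+1} = x_n - f(x_n)(x_n - x_{n-1})/(f(x_n) - f(x_{n-1}))

Iteration 1:
  f(-2.870000) = -2.409203
  f(-0.070000) = 7.734357
  x_2 = -0.070000 - 7.734357×(-0.070000 - (-2.870000))/(7.734357 - (-2.409203))
       = -2.204970
Iteration 2:
  f(-0.070000) = 7.734357
  f(-2.204970) = 3.045469
  x_3 = -2.204970 - 3.045469×(-2.204970 - (-0.070000))/(3.045469 - 7.734357)
       = -3.591650
Iteration 3:
  f(-2.204970) = 3.045469
  f(-3.591650) = -13.998853
  x_4 = -3.591650 - (-13.998853)×(-3.591650 - (-2.204970))/(-13.998853 - 3.045469)
       = -2.452741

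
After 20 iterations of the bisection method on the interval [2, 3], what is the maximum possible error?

Bisection error bound: |error| ≤ (b-a)/2^n
|error| ≤ (3 - 2)/2^20 = 1/2^20
|error| ≤ 0.0000009537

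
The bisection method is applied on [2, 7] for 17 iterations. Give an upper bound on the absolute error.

Bisection error bound: |error| ≤ (b-a)/2^n
|error| ≤ (7 - 2)/2^17 = 5/2^17
|error| ≤ 0.0000381470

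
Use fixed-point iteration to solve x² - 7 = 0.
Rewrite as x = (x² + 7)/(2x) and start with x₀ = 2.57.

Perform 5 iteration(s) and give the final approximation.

Equation: x² - 7 = 0
Fixed-point form: x = (x² + 7)/(2x)
x₀ = 2.57

x_1 = g(2.570000) = 2.646868
x_2 = g(2.646868) = 2.645752
x_3 = g(2.645752) = 2.645751
x_4 = g(2.645751) = 2.645751
x_5 = g(2.645751) = 2.645751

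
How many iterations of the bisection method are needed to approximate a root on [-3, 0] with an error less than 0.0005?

We need (b-a)/2^n ≤ 0.0005
(0 - (-3))/2^n ≤ 0.0005
3/2^n ≤ 0.0005
2^n ≥ 6000
n ≥ log₂(6000) = 12.55
n ≥ 13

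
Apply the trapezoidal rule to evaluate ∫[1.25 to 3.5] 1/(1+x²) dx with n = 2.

f(x) = 1/(1+x²)
a = 1.25, b = 3.5, n = 2
h = (b - a)/n = 1.125000

Trapezoidal rule: (h/2)[f(x₀) + 2f(x₁) + 2f(x₂) + ... + f(xₙ)]

x_0 = 1.2500, f(x_0) = 0.390244, coefficient = 1
x_1 = 2.3750, f(x_1) = 0.150588, coefficient = 2
x_2 = 3.5000, f(x_2) = 0.075472, coefficient = 1

I ≈ (1.125000/2) × 0.766892 = 0.431377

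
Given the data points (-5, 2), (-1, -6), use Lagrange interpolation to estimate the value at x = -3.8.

Lagrange interpolation formula:
P(x) = Σ yᵢ × Lᵢ(x)
where Lᵢ(x) = Π_{j≠i} (x - xⱼ)/(xᵢ - xⱼ)

L_0(-3.8) = (-3.8 - (-1))/(-5 - (-1)) = 0.700000
L_1(-3.8) = (-3.8 - (-5))/(-1 - (-5)) = 0.300000

P(-3.8) = 2×L_0(-3.8) + (-6)×L_1(-3.8)
P(-3.8) = -0.400000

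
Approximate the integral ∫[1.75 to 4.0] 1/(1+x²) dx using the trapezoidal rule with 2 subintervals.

f(x) = 1/(1+x²)
a = 1.75, b = 4.0, n = 2
h = (b - a)/n = 1.125000

Trapezoidal rule: (h/2)[f(x₀) + 2f(x₁) + 2f(x₂) + ... + f(xₙ)]

x_0 = 1.7500, f(x_0) = 0.246154, coefficient = 1
x_1 = 2.8750, f(x_1) = 0.107926, coefficient = 2
x_2 = 4.0000, f(x_2) = 0.058824, coefficient = 1

I ≈ (1.125000/2) × 0.520829 = 0.292966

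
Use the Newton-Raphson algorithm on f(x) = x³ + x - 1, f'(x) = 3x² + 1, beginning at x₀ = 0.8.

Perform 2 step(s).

f(x) = x³ + x - 1
f'(x) = 3x² + 1
x₀ = 0.8

Newton-Raphson formula: x_{n+1} = x_n - f(x_n)/f'(x_n)

Iteration 1:
  f(0.800000) = 0.312000
  f'(0.800000) = 2.920000
  x_1 = 0.800000 - 0.312000/2.920000 = 0.693151
Iteration 2:
  f(0.693151) = 0.026180
  f'(0.693151) = 2.441374
  x_2 = 0.693151 - 0.026180/2.441374 = 0.682427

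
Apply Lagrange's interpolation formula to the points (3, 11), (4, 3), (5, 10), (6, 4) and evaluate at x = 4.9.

Lagrange interpolation formula:
P(x) = Σ yᵢ × Lᵢ(x)
where Lᵢ(x) = Π_{j≠i} (x - xⱼ)/(xᵢ - xⱼ)

L_0(4.9) = (4.9 - 4)/(3 - 4) × (4.9 - 5)/(3 - 5) × (4.9 - 6)/(3 - 6) = -0.016500
L_1(4.9) = (4.9 - 3)/(4 - 3) × (4.9 - 5)/(4 - 5) × (4.9 - 6)/(4 - 6) = 0.104500
L_2(4.9) = (4.9 - 3)/(5 - 3) × (4.9 - 4)/(5 - 4) × (4.9 - 6)/(5 - 6) = 0.940500
L_3(4.9) = (4.9 - 3)/(6 - 3) × (4.9 - 4)/(6 - 4) × (4.9 - 5)/(6 - 5) = -0.028500

P(4.9) = 11×L_0(4.9) + 3×L_1(4.9) + 10×L_2(4.9) + 4×L_3(4.9)
P(4.9) = 9.423000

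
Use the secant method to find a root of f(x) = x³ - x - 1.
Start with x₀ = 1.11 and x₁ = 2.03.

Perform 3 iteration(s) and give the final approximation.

f(x) = x³ - x - 1
x₀ = 1.11, x₁ = 2.03

Secant formula: x_{n+1} = x_n - f(x_n)(x_n - x_{n-1})/(f(x_n) - f(x_{n-1}))

Iteration 1:
  f(1.110000) = -0.742369
  f(2.030000) = 5.335427
  x_2 = 2.030000 - 5.335427×(2.030000 - 1.110000)/(5.335427 - (-0.742369))
       = 1.222373
Iteration 2:
  f(2.030000) = 5.335427
  f(1.222373) = -0.395909
  x_3 = 1.222373 - (-0.395909)×(1.222373 - 2.030000)/(-0.395909 - 5.335427)
       = 1.278162
Iteration 3:
  f(1.222373) = -0.395909
  f(1.278162) = -0.190031
  x_4 = 1.278162 - (-0.190031)×(1.278162 - 1.222373)/(-0.190031 - (-0.395909))
       = 1.329657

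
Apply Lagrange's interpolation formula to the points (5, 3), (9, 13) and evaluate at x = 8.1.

Lagrange interpolation formula:
P(x) = Σ yᵢ × Lᵢ(x)
where Lᵢ(x) = Π_{j≠i} (x - xⱼ)/(xᵢ - xⱼ)

L_0(8.1) = (8.1 - 9)/(5 - 9) = 0.225000
L_1(8.1) = (8.1 - 5)/(9 - 5) = 0.775000

P(8.1) = 3×L_0(8.1) + 13×L_1(8.1)
P(8.1) = 10.750000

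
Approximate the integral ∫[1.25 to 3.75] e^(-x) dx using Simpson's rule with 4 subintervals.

f(x) = e^(-x)
a = 1.25, b = 3.75, n = 4
h = (b - a)/n = 0.625000

Simpson's rule: (h/3)[f(x₀) + 4f(x₁) + 2f(x₂) + ... + f(xₙ)]

x_0 = 1.2500, f(x_0) = 0.286505, coefficient = 1
x_1 = 1.8750, f(x_1) = 0.153355, coefficient = 4
x_2 = 2.5000, f(x_2) = 0.082085, coefficient = 2
x_3 = 3.1250, f(x_3) = 0.043937, coefficient = 4
x_4 = 3.7500, f(x_4) = 0.023518, coefficient = 1

I ≈ (0.625000/3) × 1.263360 = 0.263200
Exact value: 0.262987
Error: 0.000213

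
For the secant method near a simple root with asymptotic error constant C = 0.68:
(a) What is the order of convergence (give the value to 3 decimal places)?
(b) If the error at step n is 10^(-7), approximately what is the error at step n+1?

(a) Secant method has superlinear convergence with order φ = (1+√5)/2 ≈ 1.618.
    This means |e_{n+1}| ≈ C|e_n|^1.618.

(b) With |e_n| = 10^(-7) and C = 0.68:
    |e_{n+1}| ≈ 0.68 × (10^(-7))^1.618 = 0.68 × 10^(-11.33)

(a) ≈ 1.618 (golden ratio); (b) |e_{n+1}| ≈ 3.208e-12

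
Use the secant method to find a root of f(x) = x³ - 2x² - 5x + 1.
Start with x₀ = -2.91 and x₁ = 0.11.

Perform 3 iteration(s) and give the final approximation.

f(x) = x³ - 2x² - 5x + 1
x₀ = -2.91, x₁ = 0.11

Secant formula: x_{n+1} = x_n - f(x_n)(x_n - x_{n-1})/(f(x_n) - f(x_{n-1}))

Iteration 1:
  f(-2.910000) = -26.028371
  f(0.110000) = 0.427131
  x_2 = 0.110000 - 0.427131×(0.110000 - (-2.910000))/(0.427131 - (-26.028371))
       = 0.061241
Iteration 2:
  f(0.110000) = 0.427131
  f(0.061241) = 0.686522
  x_3 = 0.061241 - 0.686522×(0.061241 - 0.110000)/(0.686522 - 0.427131)
       = 0.190289
Iteration 3:
  f(0.061241) = 0.686522
  f(0.190289) = -0.016976
  x_4 = 0.190289 - (-0.016976)×(0.190289 - 0.061241)/(-0.016976 - 0.686522)
       = 0.187175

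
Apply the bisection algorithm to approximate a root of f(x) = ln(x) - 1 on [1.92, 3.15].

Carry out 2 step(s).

f(x) = ln(x) - 1
Initial interval: [1.92, 3.15]

Iteration 1:
  c_1 = (1.920000 + 3.150000)/2 = 2.535000
  f(c_1) = f(2.535000) = -0.069806
  f(a) × f(c) ≥ 0, new interval: [2.535000, 3.150000]
Iteration 2:
  c_2 = (2.535000 + 3.150000)/2 = 2.842500
  f(c_2) = f(2.842500) = 0.044684
  f(a) × f(c) < 0, new interval: [2.535000, 2.842500]

After 2 iteration(s), the approximation is c_2 = 2.842500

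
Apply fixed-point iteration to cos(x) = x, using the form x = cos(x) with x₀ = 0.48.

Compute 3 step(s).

Equation: cos(x) = x
Fixed-point form: x = cos(x)
x₀ = 0.48

x_1 = g(0.480000) = 0.886995
x_2 = g(0.886995) = 0.631744
x_3 = g(0.631744) = 0.806999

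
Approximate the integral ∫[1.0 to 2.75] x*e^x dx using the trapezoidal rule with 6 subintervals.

f(x) = x*e^x
a = 1.0, b = 2.75, n = 6
h = (b - a)/n = 0.291667

Trapezoidal rule: (h/2)[f(x₀) + 2f(x₁) + 2f(x₂) + ... + f(xₙ)]

x_0 = 1.0000, f(x_0) = 2.718282, coefficient = 1
x_1 = 1.2917, f(x_1) = 4.700176, coefficient = 2
x_2 = 1.5833, f(x_2) = 7.712679, coefficient = 2
x_3 = 1.8750, f(x_3) = 12.226536, coefficient = 2
x_4 = 2.1667, f(x_4) = 18.913133, coefficient = 2
x_5 = 2.4583, f(x_5) = 28.726411, coefficient = 2
x_6 = 2.7500, f(x_6) = 43.017238, coefficient = 1

I ≈ (0.291667/2) × 190.293391 = 27.751120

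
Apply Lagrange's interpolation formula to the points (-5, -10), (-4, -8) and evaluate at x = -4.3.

Lagrange interpolation formula:
P(x) = Σ yᵢ × Lᵢ(x)
where Lᵢ(x) = Π_{j≠i} (x - xⱼ)/(xᵢ - xⱼ)

L_0(-4.3) = (-4.3 - (-4))/(-5 - (-4)) = 0.300000
L_1(-4.3) = (-4.3 - (-5))/(-4 - (-5)) = 0.700000

P(-4.3) = (-10)×L_0(-4.3) + (-8)×L_1(-4.3)
P(-4.3) = -8.600000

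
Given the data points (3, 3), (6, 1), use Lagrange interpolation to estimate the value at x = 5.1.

Lagrange interpolation formula:
P(x) = Σ yᵢ × Lᵢ(x)
where Lᵢ(x) = Π_{j≠i} (x - xⱼ)/(xᵢ - xⱼ)

L_0(5.1) = (5.1 - 6)/(3 - 6) = 0.300000
L_1(5.1) = (5.1 - 3)/(6 - 3) = 0.700000

P(5.1) = 3×L_0(5.1) + 1×L_1(5.1)
P(5.1) = 1.600000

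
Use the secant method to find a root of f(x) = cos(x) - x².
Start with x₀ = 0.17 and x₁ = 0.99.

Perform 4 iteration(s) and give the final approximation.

f(x) = cos(x) - x²
x₀ = 0.17, x₁ = 0.99

Secant formula: x_{n+1} = x_n - f(x_n)(x_n - x_{n-1})/(f(x_n) - f(x_{n-1}))

Iteration 1:
  f(0.170000) = 0.956685
  f(0.990000) = -0.431410
  x_2 = 0.990000 - (-0.431410)×(0.990000 - 0.170000)/(-0.431410 - 0.956685)
       = 0.735150
Iteration 2:
  f(0.990000) = -0.431410
  f(0.735150) = 0.201285
  x_3 = 0.735150 - 0.201285×(0.735150 - 0.990000)/(0.201285 - (-0.431410))
       = 0.816228
Iteration 3:
  f(0.735150) = 0.201285
  f(0.816228) = 0.018747
  x_4 = 0.816228 - 0.018747×(0.816228 - 0.735150)/(0.018747 - 0.201285)
       = 0.824554
Iteration 4:
  f(0.816228) = 0.018747
  f(0.824554) = -0.001006
  x_5 = 0.824554 - (-0.001006)×(0.824554 - 0.816228)/(-0.001006 - 0.018747)
       = 0.824130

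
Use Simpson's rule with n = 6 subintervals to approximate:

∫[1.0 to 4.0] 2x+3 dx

f(x) = 2x+3
a = 1.0, b = 4.0, n = 6
h = (b - a)/n = 0.500000

Simpson's rule: (h/3)[f(x₀) + 4f(x₁) + 2f(x₂) + ... + f(xₙ)]

x_0 = 1.0000, f(x_0) = 5.000000, coefficient = 1
x_1 = 1.5000, f(x_1) = 6.000000, coefficient = 4
x_2 = 2.0000, f(x_2) = 7.000000, coefficient = 2
x_3 = 2.5000, f(x_3) = 8.000000, coefficient = 4
x_4 = 3.0000, f(x_4) = 9.000000, coefficient = 2
x_5 = 3.5000, f(x_5) = 10.000000, coefficient = 4
x_6 = 4.0000, f(x_6) = 11.000000, coefficient = 1

I ≈ (0.500000/3) × 144.000000 = 24.000000
Exact value: 24.000000
Error: 0.000000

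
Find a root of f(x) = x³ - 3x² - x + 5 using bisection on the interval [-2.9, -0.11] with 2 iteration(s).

f(x) = x³ - 3x² - x + 5
Initial interval: [-2.9, -0.11]

Iteration 1:
  c_1 = (-2.900000 + (-0.110000))/2 = -1.505000
  f(c_1) = f(-1.505000) = -3.698938
  f(a) × f(c) ≥ 0, new interval: [-1.505000, -0.110000]
Iteration 2:
  c_2 = (-1.505000 + (-0.110000))/2 = -0.807500
  f(c_2) = f(-0.807500) = 3.324796
  f(a) × f(c) < 0, new interval: [-1.505000, -0.807500]

After 2 iteration(s), the approximation is c_2 = -0.807500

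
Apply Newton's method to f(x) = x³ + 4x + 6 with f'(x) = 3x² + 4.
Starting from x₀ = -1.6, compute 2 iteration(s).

f(x) = x³ + 4x + 6
f'(x) = 3x² + 4
x₀ = -1.6

Newton-Raphson formula: x_{n+1} = x_n - f(x_n)/f'(x_n)

Iteration 1:
  f(-1.600000) = -4.496000
  f'(-1.600000) = 11.680000
  x_1 = -1.600000 - (-4.496000)/11.680000 = -1.215068
Iteration 2:
  f(-1.215068) = -0.654191
  f'(-1.215068) = 8.429174
  x_2 = -1.215068 - (-0.654191)/8.429174 = -1.137458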